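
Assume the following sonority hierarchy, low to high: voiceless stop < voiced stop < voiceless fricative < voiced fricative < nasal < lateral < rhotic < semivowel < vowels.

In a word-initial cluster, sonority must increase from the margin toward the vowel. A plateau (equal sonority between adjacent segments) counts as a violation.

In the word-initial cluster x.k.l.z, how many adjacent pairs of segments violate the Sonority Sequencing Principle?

2

/x/ is a voiceless fricative (sonority 3).
/k/ is a voiceless stop (sonority 1).
/l/ is a lateral (sonority 6).
/z/ is a voiced fricative (sonority 4).
/x/→/k/: 3→1 (does not rise) — violation.
/k/→/l/: 1→6 (rises) — ok.
/l/→/z/: 6→4 (does not rise) — violation.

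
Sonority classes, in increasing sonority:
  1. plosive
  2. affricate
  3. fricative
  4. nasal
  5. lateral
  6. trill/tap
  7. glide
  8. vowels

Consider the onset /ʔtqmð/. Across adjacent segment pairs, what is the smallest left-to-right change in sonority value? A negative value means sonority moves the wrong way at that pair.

/ʔ/: plosive = 1.
/t/: plosive = 1.
/q/: plosive = 1.
/m/: nasal = 4.
/ð/: fricative = 3.
/ʔ/→/t/: change +0.
/t/→/q/: change +0.
/q/→/m/: change +3.
/m/→/ð/: change -1.
Minimum = -1.

-1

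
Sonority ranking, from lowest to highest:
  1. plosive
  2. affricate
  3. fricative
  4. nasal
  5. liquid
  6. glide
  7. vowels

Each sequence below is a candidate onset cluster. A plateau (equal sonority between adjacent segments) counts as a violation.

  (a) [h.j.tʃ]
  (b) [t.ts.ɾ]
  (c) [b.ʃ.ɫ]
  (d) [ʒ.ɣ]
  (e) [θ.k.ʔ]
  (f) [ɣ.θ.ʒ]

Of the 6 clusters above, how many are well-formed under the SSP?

2

(a) sonority 3-6-2: ill-formed.
(b) sonority 1-2-5: well-formed.
(c) sonority 1-3-5: well-formed.
(d) sonority 3-3: ill-formed.
(e) sonority 3-1-1: ill-formed.
(f) sonority 3-3-3: ill-formed.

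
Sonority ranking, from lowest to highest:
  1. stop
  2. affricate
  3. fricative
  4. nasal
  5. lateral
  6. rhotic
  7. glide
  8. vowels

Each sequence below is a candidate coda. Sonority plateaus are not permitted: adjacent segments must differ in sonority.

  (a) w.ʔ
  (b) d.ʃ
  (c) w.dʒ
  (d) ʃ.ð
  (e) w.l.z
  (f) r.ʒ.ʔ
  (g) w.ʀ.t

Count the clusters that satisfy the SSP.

5

(a) w.ʔ: profile 7-1 — obeys.
(b) d.ʃ: profile 1-3 — violates.
(c) w.dʒ: profile 7-2 — obeys.
(d) ʃ.ð: profile 3-3 — violates.
(e) w.l.z: profile 7-5-3 — obeys.
(f) r.ʒ.ʔ: profile 6-3-1 — obeys.
(g) w.ʀ.t: profile 7-6-1 — obeys.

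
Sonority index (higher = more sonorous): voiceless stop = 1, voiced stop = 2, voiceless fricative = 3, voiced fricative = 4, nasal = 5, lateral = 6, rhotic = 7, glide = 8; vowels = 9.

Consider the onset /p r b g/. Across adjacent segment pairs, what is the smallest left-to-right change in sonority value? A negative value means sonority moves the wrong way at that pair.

-5

/p/ is a voiceless stop (sonority 1).
/r/ is a rhotic (sonority 7).
/b/ is a voiced stop (sonority 2).
/g/ is a voiced stop (sonority 2).
/p/→/r/: change +6.
/r/→/b/: change -5.
/b/→/g/: change +0.
Minimum = -5.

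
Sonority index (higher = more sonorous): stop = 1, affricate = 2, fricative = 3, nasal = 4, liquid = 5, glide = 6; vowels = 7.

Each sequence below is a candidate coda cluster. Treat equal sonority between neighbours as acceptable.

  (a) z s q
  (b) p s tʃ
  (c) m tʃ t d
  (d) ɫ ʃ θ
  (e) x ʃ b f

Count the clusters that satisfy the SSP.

(a) sonority 3-3-1: well-formed.
(b) sonority 1-3-2: ill-formed.
(c) sonority 4-2-1-1: well-formed.
(d) sonority 5-3-3: well-formed.
(e) sonority 3-3-1-3: ill-formed.

3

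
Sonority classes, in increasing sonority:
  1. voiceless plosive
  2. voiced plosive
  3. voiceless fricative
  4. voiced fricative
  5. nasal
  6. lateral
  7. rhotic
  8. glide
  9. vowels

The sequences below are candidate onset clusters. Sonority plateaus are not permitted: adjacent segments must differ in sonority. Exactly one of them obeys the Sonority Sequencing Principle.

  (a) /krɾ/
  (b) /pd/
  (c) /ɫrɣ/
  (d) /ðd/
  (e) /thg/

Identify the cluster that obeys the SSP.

b

(a) /krɾ/: profile 1-7-7 — violates.
(b) /pd/: profile 1-2 — obeys.
(c) /ɫrɣ/: profile 6-7-4 — violates.
(d) /ðd/: profile 4-2 — violates.
(e) /thg/: profile 1-3-2 — violates.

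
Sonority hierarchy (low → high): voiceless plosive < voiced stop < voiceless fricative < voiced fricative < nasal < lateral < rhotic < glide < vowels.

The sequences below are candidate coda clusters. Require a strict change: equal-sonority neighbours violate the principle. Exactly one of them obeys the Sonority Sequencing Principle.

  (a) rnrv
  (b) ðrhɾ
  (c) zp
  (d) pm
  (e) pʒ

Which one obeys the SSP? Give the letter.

(a) rnrv: profile 7-5-7-4 — violates.
(b) ðrhɾ: profile 4-7-3-7 — violates.
(c) zp: profile 4-1 — obeys.
(d) pm: profile 1-5 — violates.
(e) pʒ: profile 1-4 — violates.

c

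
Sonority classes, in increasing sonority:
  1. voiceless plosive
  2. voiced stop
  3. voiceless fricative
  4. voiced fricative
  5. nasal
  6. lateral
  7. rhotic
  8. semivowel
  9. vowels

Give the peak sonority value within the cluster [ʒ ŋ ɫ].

6

/ʒ/: voiced fricative = 4.
/ŋ/: nasal = 5.
/ɫ/: lateral = 6.
The maximum is 6.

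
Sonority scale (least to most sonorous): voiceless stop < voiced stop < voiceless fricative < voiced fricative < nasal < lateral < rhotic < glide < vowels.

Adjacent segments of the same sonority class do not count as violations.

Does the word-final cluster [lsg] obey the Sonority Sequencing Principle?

/l/ is a lateral (sonority 6).
/s/ is a voiceless fricative (sonority 3).
/g/ is a voiced stop (sonority 2).
The profile 6-3-2 strictly falls, so the word-final cluster satisfies the SSP.

yes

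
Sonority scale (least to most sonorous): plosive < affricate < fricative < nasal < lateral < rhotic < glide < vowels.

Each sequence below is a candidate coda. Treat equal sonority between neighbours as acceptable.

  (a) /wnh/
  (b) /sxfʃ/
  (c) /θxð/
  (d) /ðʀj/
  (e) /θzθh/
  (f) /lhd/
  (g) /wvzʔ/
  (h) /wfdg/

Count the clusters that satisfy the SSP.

(a) 7-4-3 → obeys
(b) 3-3-3-3 → obeys
(c) 3-3-3 → obeys
(d) 3-6-7 → violates
(e) 3-3-3-3 → obeys
(f) 5-3-1 → obeys
(g) 7-3-3-1 → obeys
(h) 7-3-1-1 → obeys

7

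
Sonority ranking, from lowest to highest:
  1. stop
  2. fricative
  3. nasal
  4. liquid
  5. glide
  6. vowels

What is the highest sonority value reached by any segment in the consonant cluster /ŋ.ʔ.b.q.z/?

3

/ŋ/ — nasal, sonority 3.
/ʔ/ — stop, sonority 1.
/b/ — stop, sonority 1.
/q/ — stop, sonority 1.
/z/ — fricative, sonority 2.
The maximum is 3.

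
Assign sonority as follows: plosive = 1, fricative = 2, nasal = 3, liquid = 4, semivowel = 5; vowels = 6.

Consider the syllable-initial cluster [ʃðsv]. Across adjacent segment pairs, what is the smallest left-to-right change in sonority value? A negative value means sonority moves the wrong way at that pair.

/ʃ/: fricative = 2.
/ð/: fricative = 2.
/s/: fricative = 2.
/v/: fricative = 2.
/ʃ/→/ð/: change +0.
/ð/→/s/: change +0.
/s/→/v/: change +0.
Minimum = 0.

0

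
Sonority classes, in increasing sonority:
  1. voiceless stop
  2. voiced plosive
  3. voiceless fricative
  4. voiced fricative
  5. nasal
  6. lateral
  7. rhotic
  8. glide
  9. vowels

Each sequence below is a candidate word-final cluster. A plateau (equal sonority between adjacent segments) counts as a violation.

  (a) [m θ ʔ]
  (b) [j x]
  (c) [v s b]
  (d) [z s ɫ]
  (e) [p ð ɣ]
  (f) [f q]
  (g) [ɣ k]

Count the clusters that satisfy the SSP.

(a) 5-3-1 → obeys
(b) 8-3 → obeys
(c) 4-3-2 → obeys
(d) 4-3-6 → violates
(e) 1-4-4 → violates
(f) 3-1 → obeys
(g) 4-1 → obeys

5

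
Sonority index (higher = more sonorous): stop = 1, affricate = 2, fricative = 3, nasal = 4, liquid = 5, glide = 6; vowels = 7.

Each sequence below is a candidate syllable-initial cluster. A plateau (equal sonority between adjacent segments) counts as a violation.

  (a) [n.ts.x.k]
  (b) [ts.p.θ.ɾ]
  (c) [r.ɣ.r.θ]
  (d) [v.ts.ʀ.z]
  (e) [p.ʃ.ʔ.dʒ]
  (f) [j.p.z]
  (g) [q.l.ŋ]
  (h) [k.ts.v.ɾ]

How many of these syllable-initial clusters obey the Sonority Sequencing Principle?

(a) sonority 4-2-3-1: ill-formed.
(b) sonority 2-1-3-5: ill-formed.
(c) sonority 5-3-5-3: ill-formed.
(d) sonority 3-2-5-3: ill-formed.
(e) sonority 1-3-1-2: ill-formed.
(f) sonority 6-1-3: ill-formed.
(g) sonority 1-5-4: ill-formed.
(h) sonority 1-2-3-5: well-formed.

1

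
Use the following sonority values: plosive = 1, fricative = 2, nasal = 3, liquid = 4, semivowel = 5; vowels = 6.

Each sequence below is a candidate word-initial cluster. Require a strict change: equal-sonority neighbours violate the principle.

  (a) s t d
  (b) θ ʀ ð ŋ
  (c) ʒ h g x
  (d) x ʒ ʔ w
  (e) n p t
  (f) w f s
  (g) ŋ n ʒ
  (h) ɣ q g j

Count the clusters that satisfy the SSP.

0

(a) sonority 2-1-1: ill-formed.
(b) sonority 2-4-2-3: ill-formed.
(c) sonority 2-2-1-2: ill-formed.
(d) sonority 2-2-1-5: ill-formed.
(e) sonority 3-1-1: ill-formed.
(f) sonority 5-2-2: ill-formed.
(g) sonority 3-3-2: ill-formed.
(h) sonority 2-1-1-5: ill-formed.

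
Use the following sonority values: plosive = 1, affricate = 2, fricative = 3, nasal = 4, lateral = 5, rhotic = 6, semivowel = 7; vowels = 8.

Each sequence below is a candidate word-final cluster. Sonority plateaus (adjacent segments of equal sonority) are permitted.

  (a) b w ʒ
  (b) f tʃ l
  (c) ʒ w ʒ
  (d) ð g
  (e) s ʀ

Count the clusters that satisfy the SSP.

1

(a) 1-7-3 → violates
(b) 3-2-5 → violates
(c) 3-7-3 → violates
(d) 3-1 → obeys
(e) 3-6 → violates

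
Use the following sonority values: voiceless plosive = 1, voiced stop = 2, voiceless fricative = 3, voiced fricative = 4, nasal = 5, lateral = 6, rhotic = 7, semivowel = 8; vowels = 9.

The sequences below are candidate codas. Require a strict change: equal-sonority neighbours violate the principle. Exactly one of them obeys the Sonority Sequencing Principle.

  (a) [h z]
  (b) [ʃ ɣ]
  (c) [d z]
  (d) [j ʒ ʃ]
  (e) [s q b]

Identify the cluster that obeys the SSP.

(a) [h z]: profile 3-4 — violates.
(b) [ʃ ɣ]: profile 3-4 — violates.
(c) [d z]: profile 2-4 — violates.
(d) [j ʒ ʃ]: profile 8-4-3 — obeys.
(e) [s q b]: profile 3-1-2 — violates.

d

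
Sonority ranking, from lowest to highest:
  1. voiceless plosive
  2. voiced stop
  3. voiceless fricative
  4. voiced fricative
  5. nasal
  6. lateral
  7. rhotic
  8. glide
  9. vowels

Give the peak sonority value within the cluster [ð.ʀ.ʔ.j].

8

/ð/ — voiced fricative, sonority 4.
/ʀ/ — rhotic, sonority 7.
/ʔ/ — voiceless plosive, sonority 1.
/j/ — glide, sonority 8.
The maximum is 8.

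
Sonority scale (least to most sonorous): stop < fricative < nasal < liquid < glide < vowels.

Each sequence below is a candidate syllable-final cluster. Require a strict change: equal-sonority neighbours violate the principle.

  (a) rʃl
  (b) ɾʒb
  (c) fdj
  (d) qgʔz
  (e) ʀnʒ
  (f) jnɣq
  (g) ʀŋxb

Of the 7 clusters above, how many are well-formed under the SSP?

(a) sonority 4-2-4: ill-formed.
(b) sonority 4-2-1: well-formed.
(c) sonority 2-1-5: ill-formed.
(d) sonority 1-1-1-2: ill-formed.
(e) sonority 4-3-2: well-formed.
(f) sonority 5-3-2-1: well-formed.
(g) sonority 4-3-2-1: well-formed.

4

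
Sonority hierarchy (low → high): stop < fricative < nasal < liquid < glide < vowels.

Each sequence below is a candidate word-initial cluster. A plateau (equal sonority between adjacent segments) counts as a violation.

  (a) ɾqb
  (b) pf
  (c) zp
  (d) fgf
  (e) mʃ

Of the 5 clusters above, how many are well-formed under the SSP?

(a) 4-1-1 → violates
(b) 1-2 → obeys
(c) 2-1 → violates
(d) 2-1-2 → violates
(e) 3-2 → violates

1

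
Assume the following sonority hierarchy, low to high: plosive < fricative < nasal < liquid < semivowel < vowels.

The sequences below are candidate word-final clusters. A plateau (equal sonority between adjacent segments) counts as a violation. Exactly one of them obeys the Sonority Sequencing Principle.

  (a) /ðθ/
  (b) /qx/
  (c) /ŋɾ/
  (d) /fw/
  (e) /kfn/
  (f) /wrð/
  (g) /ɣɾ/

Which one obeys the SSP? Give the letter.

(a) /ðθ/: profile 2-2 — violates.
(b) /qx/: profile 1-2 — violates.
(c) /ŋɾ/: profile 3-4 — violates.
(d) /fw/: profile 2-5 — violates.
(e) /kfn/: profile 1-2-3 — violates.
(f) /wrð/: profile 5-4-2 — obeys.
(g) /ɣɾ/: profile 2-4 — violates.

f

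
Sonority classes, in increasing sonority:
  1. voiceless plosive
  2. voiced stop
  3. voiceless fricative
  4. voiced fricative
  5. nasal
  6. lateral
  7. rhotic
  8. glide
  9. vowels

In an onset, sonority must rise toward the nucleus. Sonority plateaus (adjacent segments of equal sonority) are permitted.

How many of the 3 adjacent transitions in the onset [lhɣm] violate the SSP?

1

/l/ is a lateral (sonority 6).
/h/ is a voiceless fricative (sonority 3).
/ɣ/ is a voiced fricative (sonority 4).
/m/ is a nasal (sonority 5).
/l/→/h/: 6→3 (does not rise) — violation.
/h/→/ɣ/: 3→4 (rises) — ok.
/ɣ/→/m/: 4→5 (rises) — ok.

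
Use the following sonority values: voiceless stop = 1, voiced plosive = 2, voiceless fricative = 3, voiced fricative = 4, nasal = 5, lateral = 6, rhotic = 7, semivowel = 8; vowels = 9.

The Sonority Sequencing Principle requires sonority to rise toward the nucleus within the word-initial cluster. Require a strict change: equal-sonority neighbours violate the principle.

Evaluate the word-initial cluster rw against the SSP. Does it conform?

/r/ is a rhotic (sonority 7).
/w/ is a semivowel (sonority 8).
The profile 7-8 strictly rises, so the word-initial cluster satisfies the SSP.

yes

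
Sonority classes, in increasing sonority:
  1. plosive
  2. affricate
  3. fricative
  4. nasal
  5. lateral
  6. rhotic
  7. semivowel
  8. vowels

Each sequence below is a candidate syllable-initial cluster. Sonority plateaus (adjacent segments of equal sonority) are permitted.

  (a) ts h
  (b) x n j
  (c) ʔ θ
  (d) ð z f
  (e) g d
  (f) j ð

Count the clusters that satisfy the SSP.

(a) ts h: profile 2-3 — obeys.
(b) x n j: profile 3-4-7 — obeys.
(c) ʔ θ: profile 1-3 — obeys.
(d) ð z f: profile 3-3-3 — obeys.
(e) g d: profile 1-1 — obeys.
(f) j ð: profile 7-3 — violates.

5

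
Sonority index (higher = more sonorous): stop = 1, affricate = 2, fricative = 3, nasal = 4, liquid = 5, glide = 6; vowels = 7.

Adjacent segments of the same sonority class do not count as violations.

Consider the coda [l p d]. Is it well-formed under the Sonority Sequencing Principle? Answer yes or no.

yes

/l/ — liquid, sonority 5.
/p/ — stop, sonority 1.
/d/ — stop, sonority 1.
The profile 5-1-1 is non-increasing (plateaus allowed), so the coda satisfies the SSP.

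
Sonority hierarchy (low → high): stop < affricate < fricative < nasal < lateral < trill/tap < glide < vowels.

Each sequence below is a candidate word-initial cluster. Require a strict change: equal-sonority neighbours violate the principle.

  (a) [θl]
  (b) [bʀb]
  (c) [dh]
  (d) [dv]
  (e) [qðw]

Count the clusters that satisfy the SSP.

(a) [θl]: profile 3-5 — obeys.
(b) [bʀb]: profile 1-6-1 — violates.
(c) [dh]: profile 1-3 — obeys.
(d) [dv]: profile 1-3 — obeys.
(e) [qðw]: profile 1-3-7 — obeys.

4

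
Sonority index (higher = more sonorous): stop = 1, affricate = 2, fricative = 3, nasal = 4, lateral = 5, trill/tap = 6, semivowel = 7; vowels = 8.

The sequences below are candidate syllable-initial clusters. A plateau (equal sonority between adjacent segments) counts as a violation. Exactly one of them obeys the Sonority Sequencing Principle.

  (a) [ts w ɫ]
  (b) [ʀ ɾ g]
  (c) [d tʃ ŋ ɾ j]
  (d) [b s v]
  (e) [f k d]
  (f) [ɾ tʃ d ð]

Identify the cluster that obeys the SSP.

c

(a) [ts w ɫ]: profile 2-7-5 — violates.
(b) [ʀ ɾ g]: profile 6-6-1 — violates.
(c) [d tʃ ŋ ɾ j]: profile 1-2-4-6-7 — obeys.
(d) [b s v]: profile 1-3-3 — violates.
(e) [f k d]: profile 3-1-1 — violates.
(f) [ɾ tʃ d ð]: profile 6-2-1-3 — violates.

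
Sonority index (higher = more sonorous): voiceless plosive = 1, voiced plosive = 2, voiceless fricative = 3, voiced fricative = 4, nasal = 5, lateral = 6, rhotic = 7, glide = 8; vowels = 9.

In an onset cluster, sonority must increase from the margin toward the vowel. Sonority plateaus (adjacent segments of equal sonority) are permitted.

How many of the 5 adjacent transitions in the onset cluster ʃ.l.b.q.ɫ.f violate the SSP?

3

/ʃ/ — voiceless fricative, sonority 3.
/l/ — lateral, sonority 6.
/b/ — voiced plosive, sonority 2.
/q/ — voiceless plosive, sonority 1.
/ɫ/ — lateral, sonority 6.
/f/ — voiceless fricative, sonority 3.
/ʃ/→/l/: 3→6 (rises) — ok.
/l/→/b/: 6→2 (does not rise) — violation.
/b/→/q/: 2→1 (does not rise) — violation.
/q/→/ɫ/: 1→6 (rises) — ok.
/ɫ/→/f/: 6→3 (does not rise) — violation.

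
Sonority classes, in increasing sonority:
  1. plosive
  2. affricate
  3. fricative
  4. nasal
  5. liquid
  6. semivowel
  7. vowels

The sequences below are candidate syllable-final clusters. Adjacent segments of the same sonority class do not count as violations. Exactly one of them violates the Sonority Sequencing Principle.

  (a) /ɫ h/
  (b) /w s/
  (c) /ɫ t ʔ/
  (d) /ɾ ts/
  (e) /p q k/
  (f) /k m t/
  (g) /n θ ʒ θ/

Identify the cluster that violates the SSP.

f

(a) /ɫ h/: profile 5-3 — obeys.
(b) /w s/: profile 6-3 — obeys.
(c) /ɫ t ʔ/: profile 5-1-1 — obeys.
(d) /ɾ ts/: profile 5-2 — obeys.
(e) /p q k/: profile 1-1-1 — obeys.
(f) /k m t/: profile 1-4-1 — violates.
(g) /n θ ʒ θ/: profile 4-3-3-3 — obeys.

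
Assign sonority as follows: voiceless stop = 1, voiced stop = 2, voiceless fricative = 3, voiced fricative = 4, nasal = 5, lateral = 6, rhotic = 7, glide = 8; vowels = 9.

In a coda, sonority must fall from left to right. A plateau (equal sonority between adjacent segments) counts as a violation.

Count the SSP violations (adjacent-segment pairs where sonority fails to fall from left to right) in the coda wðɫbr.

/w/ is a glide (sonority 8).
/ð/ is a voiced fricative (sonority 4).
/ɫ/ is a lateral (sonority 6).
/b/ is a voiced stop (sonority 2).
/r/ is a rhotic (sonority 7).
/w/→/ð/: 8→4 (falls) — ok.
/ð/→/ɫ/: 4→6 (does not fall) — violation.
/ɫ/→/b/: 6→2 (falls) — ok.
/b/→/r/: 2→7 (does not fall) — violation.

2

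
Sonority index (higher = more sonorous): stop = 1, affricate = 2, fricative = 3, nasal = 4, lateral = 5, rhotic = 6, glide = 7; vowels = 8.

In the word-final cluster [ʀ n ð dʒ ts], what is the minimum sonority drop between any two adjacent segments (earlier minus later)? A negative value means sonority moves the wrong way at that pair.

/ʀ/: rhotic = 6.
/n/: nasal = 4.
/ð/: fricative = 3.
/dʒ/: affricate = 2.
/ts/: affricate = 2.
/ʀ/→/n/: change +2.
/n/→/ð/: change +1.
/ð/→/dʒ/: change +1.
/dʒ/→/ts/: change +0.
Minimum = 0.

0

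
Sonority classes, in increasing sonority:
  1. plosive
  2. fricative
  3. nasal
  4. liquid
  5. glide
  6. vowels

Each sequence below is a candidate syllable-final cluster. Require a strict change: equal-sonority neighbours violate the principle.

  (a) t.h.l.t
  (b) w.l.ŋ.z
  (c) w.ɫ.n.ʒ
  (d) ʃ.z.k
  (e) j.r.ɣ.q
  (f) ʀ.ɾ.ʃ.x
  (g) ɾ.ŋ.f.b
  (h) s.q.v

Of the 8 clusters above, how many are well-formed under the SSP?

(a) 1-2-4-1 → violates
(b) 5-4-3-2 → obeys
(c) 5-4-3-2 → obeys
(d) 2-2-1 → violates
(e) 5-4-2-1 → obeys
(f) 4-4-2-2 → violates
(g) 4-3-2-1 → obeys
(h) 2-1-2 → violates

4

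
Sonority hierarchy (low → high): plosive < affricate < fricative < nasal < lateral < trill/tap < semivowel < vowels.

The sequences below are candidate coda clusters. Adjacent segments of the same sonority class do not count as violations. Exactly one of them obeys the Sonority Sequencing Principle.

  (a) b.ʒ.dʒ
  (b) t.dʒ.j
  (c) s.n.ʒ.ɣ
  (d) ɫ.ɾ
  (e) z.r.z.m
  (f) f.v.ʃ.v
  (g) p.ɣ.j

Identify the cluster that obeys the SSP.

(a) b.ʒ.dʒ: profile 1-3-2 — violates.
(b) t.dʒ.j: profile 1-2-7 — violates.
(c) s.n.ʒ.ɣ: profile 3-4-3-3 — violates.
(d) ɫ.ɾ: profile 5-6 — violates.
(e) z.r.z.m: profile 3-6-3-4 — violates.
(f) f.v.ʃ.v: profile 3-3-3-3 — obeys.
(g) p.ɣ.j: profile 1-3-7 — violates.

f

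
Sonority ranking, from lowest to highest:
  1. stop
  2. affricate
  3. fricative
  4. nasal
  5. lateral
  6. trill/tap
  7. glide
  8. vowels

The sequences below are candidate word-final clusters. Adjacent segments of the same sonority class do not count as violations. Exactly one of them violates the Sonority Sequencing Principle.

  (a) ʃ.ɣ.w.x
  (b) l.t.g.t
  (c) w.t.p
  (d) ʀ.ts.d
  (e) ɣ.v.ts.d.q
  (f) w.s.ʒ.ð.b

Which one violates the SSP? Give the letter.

(a) ʃ.ɣ.w.x: profile 3-3-7-3 — violates.
(b) l.t.g.t: profile 5-1-1-1 — obeys.
(c) w.t.p: profile 7-1-1 — obeys.
(d) ʀ.ts.d: profile 6-2-1 — obeys.
(e) ɣ.v.ts.d.q: profile 3-3-2-1-1 — obeys.
(f) w.s.ʒ.ð.b: profile 7-3-3-3-1 — obeys.

a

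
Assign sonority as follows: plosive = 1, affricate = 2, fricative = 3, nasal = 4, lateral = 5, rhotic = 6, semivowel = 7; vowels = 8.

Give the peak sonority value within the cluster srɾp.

/s/ — fricative, sonority 3.
/r/ — rhotic, sonority 6.
/ɾ/ — rhotic, sonority 6.
/p/ — plosive, sonority 1.
The maximum is 6.

6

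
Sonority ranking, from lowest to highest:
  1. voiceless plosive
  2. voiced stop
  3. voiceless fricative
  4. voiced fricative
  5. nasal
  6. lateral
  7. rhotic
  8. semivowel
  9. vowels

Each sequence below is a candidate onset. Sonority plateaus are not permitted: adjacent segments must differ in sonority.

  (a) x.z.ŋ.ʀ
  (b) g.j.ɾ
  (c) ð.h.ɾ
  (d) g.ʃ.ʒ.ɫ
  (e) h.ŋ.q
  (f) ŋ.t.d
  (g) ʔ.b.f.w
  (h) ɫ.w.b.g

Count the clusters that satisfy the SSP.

(a) x.z.ŋ.ʀ: profile 3-4-5-7 — obeys.
(b) g.j.ɾ: profile 2-8-7 — violates.
(c) ð.h.ɾ: profile 4-3-7 — violates.
(d) g.ʃ.ʒ.ɫ: profile 2-3-4-6 — obeys.
(e) h.ŋ.q: profile 3-5-1 — violates.
(f) ŋ.t.d: profile 5-1-2 — violates.
(g) ʔ.b.f.w: profile 1-2-3-8 — obeys.
(h) ɫ.w.b.g: profile 6-8-2-2 — violates.

3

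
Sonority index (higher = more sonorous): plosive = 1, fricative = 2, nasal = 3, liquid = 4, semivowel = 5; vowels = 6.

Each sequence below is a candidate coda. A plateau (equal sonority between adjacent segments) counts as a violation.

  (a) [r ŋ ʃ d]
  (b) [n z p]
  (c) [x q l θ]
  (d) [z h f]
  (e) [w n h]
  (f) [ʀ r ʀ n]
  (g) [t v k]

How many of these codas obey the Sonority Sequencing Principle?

3

(a) [r ŋ ʃ d]: profile 4-3-2-1 — obeys.
(b) [n z p]: profile 3-2-1 — obeys.
(c) [x q l θ]: profile 2-1-4-2 — violates.
(d) [z h f]: profile 2-2-2 — violates.
(e) [w n h]: profile 5-3-2 — obeys.
(f) [ʀ r ʀ n]: profile 4-4-4-3 — violates.
(g) [t v k]: profile 1-2-1 — violates.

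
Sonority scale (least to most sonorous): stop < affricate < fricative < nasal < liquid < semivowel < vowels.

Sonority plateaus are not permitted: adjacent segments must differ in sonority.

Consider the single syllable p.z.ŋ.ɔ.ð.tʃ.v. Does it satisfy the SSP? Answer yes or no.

Onset: /p/ is a stop (sonority 1), /z/ is a fricative (sonority 3), /ŋ/ is a nasal (sonority 4); then the nucleus /ɔ/ (sonority 7).
Onset profile 1-3-4-7 — rises to the nucleus.
Coda: /ð/ is a fricative (sonority 3), /tʃ/ is an affricate (sonority 2), /v/ is a fricative (sonority 3).
Coda profile 7-3-2-3 — does not strictly fall throughout.

no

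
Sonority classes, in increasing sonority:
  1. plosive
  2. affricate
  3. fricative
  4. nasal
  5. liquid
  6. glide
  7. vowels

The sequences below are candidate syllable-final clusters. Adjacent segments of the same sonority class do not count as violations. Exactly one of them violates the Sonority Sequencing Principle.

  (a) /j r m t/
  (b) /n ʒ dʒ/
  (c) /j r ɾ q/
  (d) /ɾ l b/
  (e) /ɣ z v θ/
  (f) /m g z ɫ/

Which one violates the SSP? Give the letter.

f

(a) 6-5-4-1 → obeys
(b) 4-3-2 → obeys
(c) 6-5-5-1 → obeys
(d) 5-5-1 → obeys
(e) 3-3-3-3 → obeys
(f) 4-1-3-5 → violates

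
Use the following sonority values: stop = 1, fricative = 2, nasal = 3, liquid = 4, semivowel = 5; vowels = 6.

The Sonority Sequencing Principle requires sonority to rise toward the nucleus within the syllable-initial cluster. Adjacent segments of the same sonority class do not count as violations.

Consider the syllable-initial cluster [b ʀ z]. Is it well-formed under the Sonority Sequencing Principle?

no

/b/ — stop, sonority 1.
/ʀ/ — liquid, sonority 4.
/z/ — fricative, sonority 2.
The profile is 1-4-2. Between /ʀ/ (4) and /z/ (2) sonority does not rise, so the cluster violates the SSP.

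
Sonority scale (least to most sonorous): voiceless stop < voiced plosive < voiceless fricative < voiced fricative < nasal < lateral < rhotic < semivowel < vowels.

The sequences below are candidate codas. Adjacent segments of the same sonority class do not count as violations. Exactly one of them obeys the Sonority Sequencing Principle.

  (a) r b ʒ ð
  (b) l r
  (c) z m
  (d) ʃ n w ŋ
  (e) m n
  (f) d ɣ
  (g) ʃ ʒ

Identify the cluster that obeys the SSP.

(a) r b ʒ ð: profile 7-2-4-4 — violates.
(b) l r: profile 6-7 — violates.
(c) z m: profile 4-5 — violates.
(d) ʃ n w ŋ: profile 3-5-8-5 — violates.
(e) m n: profile 5-5 — obeys.
(f) d ɣ: profile 2-4 — violates.
(g) ʃ ʒ: profile 3-4 — violates.

e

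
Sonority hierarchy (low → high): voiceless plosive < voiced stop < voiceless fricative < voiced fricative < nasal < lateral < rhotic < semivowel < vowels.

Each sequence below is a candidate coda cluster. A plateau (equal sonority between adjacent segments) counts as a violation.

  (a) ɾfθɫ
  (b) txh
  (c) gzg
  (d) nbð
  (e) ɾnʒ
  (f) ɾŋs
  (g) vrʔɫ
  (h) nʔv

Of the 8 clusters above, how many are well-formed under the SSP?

2

(a) ɾfθɫ: profile 7-3-3-6 — violates.
(b) txh: profile 1-3-3 — violates.
(c) gzg: profile 2-4-2 — violates.
(d) nbð: profile 5-2-4 — violates.
(e) ɾnʒ: profile 7-5-4 — obeys.
(f) ɾŋs: profile 7-5-3 — obeys.
(g) vrʔɫ: profile 4-7-1-6 — violates.
(h) nʔv: profile 5-1-4 — violates.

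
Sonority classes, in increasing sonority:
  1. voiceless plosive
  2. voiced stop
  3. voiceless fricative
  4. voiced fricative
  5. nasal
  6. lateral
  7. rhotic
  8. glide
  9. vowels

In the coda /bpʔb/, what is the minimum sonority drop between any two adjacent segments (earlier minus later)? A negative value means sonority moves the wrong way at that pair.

/b/: voiced stop = 2.
/p/: voiceless plosive = 1.
/ʔ/: voiceless plosive = 1.
/b/: voiced stop = 2.
/b/→/p/: change +1.
/p/→/ʔ/: change +0.
/ʔ/→/b/: change -1.
Minimum = -1.

-1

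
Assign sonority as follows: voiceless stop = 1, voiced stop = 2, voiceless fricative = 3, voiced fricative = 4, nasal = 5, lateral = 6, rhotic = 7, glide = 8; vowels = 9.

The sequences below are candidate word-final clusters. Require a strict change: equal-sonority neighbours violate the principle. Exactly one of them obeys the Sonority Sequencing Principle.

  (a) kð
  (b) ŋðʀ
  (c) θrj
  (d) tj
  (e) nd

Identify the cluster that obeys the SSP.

(a) 1-4 → violates
(b) 5-4-7 → violates
(c) 3-7-8 → violates
(d) 1-8 → violates
(e) 5-2 → obeys

e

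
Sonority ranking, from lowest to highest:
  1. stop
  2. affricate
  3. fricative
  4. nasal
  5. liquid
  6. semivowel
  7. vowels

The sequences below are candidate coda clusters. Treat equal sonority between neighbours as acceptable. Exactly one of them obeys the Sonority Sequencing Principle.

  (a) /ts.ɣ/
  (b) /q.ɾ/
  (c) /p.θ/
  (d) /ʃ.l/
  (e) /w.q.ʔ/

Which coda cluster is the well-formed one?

e

(a) sonority 2-3: ill-formed.
(b) sonority 1-5: ill-formed.
(c) sonority 1-3: ill-formed.
(d) sonority 3-5: ill-formed.
(e) sonority 6-1-1: well-formed.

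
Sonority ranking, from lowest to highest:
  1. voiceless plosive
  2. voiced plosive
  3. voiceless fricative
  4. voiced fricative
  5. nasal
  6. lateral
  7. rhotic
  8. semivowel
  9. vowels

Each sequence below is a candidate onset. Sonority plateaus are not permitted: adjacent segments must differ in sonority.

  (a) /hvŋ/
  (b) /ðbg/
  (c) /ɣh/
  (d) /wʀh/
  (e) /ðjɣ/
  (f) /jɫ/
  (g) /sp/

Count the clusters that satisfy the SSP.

(a) /hvŋ/: profile 3-4-5 — obeys.
(b) /ðbg/: profile 4-2-2 — violates.
(c) /ɣh/: profile 4-3 — violates.
(d) /wʀh/: profile 8-7-3 — violates.
(e) /ðjɣ/: profile 4-8-4 — violates.
(f) /jɫ/: profile 8-6 — violates.
(g) /sp/: profile 3-1 — violates.

1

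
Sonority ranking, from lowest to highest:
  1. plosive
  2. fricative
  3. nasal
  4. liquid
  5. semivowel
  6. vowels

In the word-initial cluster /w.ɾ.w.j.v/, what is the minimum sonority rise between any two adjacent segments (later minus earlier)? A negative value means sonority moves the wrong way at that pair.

/w/: semivowel = 5.
/ɾ/: liquid = 4.
/w/: semivowel = 5.
/j/: semivowel = 5.
/v/: fricative = 2.
/w/→/ɾ/: change -1.
/ɾ/→/w/: change +1.
/w/→/j/: change +0.
/j/→/v/: change -3.
Minimum = -3.

-3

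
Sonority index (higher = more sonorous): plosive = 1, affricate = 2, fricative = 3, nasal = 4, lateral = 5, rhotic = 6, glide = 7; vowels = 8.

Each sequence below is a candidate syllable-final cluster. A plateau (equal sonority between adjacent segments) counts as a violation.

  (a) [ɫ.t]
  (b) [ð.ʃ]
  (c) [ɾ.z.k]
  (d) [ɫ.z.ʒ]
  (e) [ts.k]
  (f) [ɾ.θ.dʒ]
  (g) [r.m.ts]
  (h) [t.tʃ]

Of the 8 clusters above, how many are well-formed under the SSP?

(a) sonority 5-1: well-formed.
(b) sonority 3-3: ill-formed.
(c) sonority 6-3-1: well-formed.
(d) sonority 5-3-3: ill-formed.
(e) sonority 2-1: well-formed.
(f) sonority 6-3-2: well-formed.
(g) sonority 6-4-2: well-formed.
(h) sonority 1-2: ill-formed.

5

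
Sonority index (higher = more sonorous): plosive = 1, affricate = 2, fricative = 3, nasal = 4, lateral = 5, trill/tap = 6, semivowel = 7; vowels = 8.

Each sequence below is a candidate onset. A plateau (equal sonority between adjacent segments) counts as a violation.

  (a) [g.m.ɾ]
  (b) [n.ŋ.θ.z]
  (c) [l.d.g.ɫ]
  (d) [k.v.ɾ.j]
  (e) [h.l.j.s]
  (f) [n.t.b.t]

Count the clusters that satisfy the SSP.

(a) sonority 1-4-6: well-formed.
(b) sonority 4-4-3-3: ill-formed.
(c) sonority 5-1-1-5: ill-formed.
(d) sonority 1-3-6-7: well-formed.
(e) sonority 3-5-7-3: ill-formed.
(f) sonority 4-1-1-1: ill-formed.

2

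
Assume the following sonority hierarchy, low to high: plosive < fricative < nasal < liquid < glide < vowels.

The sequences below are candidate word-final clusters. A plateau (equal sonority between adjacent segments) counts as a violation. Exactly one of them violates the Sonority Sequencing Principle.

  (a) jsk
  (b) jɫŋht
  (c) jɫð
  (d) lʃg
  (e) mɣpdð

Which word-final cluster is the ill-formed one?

e

(a) jsk: profile 5-2-1 — obeys.
(b) jɫŋht: profile 5-4-3-2-1 — obeys.
(c) jɫð: profile 5-4-2 — obeys.
(d) lʃg: profile 4-2-1 — obeys.
(e) mɣpdð: profile 3-2-1-1-2 — violates.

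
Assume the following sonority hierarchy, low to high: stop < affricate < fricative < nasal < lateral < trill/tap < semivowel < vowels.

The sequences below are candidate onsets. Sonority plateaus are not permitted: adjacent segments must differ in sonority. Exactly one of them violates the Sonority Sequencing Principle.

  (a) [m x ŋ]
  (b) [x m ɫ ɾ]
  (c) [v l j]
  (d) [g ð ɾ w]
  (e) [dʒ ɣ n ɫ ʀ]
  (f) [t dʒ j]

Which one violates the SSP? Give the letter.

(a) 4-3-4 → violates
(b) 3-4-5-6 → obeys
(c) 3-5-7 → obeys
(d) 1-3-6-7 → obeys
(e) 2-3-4-5-6 → obeys
(f) 1-2-7 → obeys

a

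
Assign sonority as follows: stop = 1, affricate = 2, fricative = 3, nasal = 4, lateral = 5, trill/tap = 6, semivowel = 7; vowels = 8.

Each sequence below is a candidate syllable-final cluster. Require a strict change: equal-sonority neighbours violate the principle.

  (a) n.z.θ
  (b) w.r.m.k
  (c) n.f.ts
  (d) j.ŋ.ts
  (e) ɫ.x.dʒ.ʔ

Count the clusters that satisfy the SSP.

(a) n.z.θ: profile 4-3-3 — violates.
(b) w.r.m.k: profile 7-6-4-1 — obeys.
(c) n.f.ts: profile 4-3-2 — obeys.
(d) j.ŋ.ts: profile 7-4-2 — obeys.
(e) ɫ.x.dʒ.ʔ: profile 5-3-2-1 — obeys.

4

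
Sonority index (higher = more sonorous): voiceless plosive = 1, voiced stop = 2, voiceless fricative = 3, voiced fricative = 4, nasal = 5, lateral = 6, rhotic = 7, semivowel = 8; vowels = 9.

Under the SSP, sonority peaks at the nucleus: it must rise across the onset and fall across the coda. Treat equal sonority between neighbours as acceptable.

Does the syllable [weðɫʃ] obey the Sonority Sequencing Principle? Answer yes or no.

no

Onset: /w/ is a semivowel (sonority 8); then the nucleus /e/ (sonority 9).
Onset profile 8-9 — rises to the nucleus.
Coda: /ð/ is a voiced fricative (sonority 4), /ɫ/ is a lateral (sonority 6), /ʃ/ is a voiceless fricative (sonority 3).
Coda profile 9-4-6-3 — does not fall throughout.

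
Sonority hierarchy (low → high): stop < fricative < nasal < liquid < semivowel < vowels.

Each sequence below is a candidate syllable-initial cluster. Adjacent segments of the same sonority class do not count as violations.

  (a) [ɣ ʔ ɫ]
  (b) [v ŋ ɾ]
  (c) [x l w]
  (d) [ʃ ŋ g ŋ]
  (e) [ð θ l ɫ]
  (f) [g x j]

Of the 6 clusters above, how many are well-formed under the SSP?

4

(a) [ɣ ʔ ɫ]: profile 2-1-4 — violates.
(b) [v ŋ ɾ]: profile 2-3-4 — obeys.
(c) [x l w]: profile 2-4-5 — obeys.
(d) [ʃ ŋ g ŋ]: profile 2-3-1-3 — violates.
(e) [ð θ l ɫ]: profile 2-2-4-4 — obeys.
(f) [g x j]: profile 1-2-5 — obeys.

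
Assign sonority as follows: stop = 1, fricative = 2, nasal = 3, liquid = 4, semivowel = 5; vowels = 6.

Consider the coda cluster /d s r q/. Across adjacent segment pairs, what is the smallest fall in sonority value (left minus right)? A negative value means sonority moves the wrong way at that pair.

-2

/d/: stop = 1.
/s/: fricative = 2.
/r/: liquid = 4.
/q/: stop = 1.
/d/→/s/: change -1.
/s/→/r/: change -2.
/r/→/q/: change +3.
Minimum = -2.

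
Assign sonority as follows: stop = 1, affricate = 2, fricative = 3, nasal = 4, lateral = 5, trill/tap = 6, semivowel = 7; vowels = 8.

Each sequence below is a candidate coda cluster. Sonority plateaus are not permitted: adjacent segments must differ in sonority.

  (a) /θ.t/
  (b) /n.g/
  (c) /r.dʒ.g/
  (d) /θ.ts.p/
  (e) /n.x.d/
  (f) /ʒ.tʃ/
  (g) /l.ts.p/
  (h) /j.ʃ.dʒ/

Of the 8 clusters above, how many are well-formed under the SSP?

8

(a) sonority 3-1: well-formed.
(b) sonority 4-1: well-formed.
(c) sonority 6-2-1: well-formed.
(d) sonority 3-2-1: well-formed.
(e) sonority 4-3-1: well-formed.
(f) sonority 3-2: well-formed.
(g) sonority 5-2-1: well-formed.
(h) sonority 7-3-2: well-formed.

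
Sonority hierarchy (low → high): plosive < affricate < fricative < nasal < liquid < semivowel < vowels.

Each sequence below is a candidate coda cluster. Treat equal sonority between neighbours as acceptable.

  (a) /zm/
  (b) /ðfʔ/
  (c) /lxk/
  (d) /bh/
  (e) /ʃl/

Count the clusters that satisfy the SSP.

(a) /zm/: profile 3-4 — violates.
(b) /ðfʔ/: profile 3-3-1 — obeys.
(c) /lxk/: profile 5-3-1 — obeys.
(d) /bh/: profile 1-3 — violates.
(e) /ʃl/: profile 3-5 — violates.

2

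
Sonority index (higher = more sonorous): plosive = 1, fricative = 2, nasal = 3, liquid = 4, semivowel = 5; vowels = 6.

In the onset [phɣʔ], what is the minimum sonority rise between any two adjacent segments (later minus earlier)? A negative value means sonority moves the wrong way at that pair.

/p/ is a plosive (sonority 1).
/h/ is a fricative (sonority 2).
/ɣ/ is a fricative (sonority 2).
/ʔ/ is a plosive (sonority 1).
/p/→/h/: change +1.
/h/→/ɣ/: change +0.
/ɣ/→/ʔ/: change -1.
Minimum = -1.

-1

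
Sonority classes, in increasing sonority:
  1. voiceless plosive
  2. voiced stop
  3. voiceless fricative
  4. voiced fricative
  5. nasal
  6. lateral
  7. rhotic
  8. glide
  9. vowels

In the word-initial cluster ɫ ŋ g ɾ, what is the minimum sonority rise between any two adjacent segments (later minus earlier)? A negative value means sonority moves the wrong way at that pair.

/ɫ/ is a lateral (sonority 6).
/ŋ/ is a nasal (sonority 5).
/g/ is a voiced stop (sonority 2).
/ɾ/ is a rhotic (sonority 7).
/ɫ/→/ŋ/: change -1.
/ŋ/→/g/: change -3.
/g/→/ɾ/: change +5.
Minimum = -3.

-3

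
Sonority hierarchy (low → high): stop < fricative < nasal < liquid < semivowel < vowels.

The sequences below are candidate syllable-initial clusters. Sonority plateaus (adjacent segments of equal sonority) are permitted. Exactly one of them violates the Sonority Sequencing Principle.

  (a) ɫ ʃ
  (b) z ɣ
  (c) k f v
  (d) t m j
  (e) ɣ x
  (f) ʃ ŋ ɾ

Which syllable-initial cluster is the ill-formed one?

(a) sonority 4-2: ill-formed.
(b) sonority 2-2: well-formed.
(c) sonority 1-2-2: well-formed.
(d) sonority 1-3-5: well-formed.
(e) sonority 2-2: well-formed.
(f) sonority 2-3-4: well-formed.

a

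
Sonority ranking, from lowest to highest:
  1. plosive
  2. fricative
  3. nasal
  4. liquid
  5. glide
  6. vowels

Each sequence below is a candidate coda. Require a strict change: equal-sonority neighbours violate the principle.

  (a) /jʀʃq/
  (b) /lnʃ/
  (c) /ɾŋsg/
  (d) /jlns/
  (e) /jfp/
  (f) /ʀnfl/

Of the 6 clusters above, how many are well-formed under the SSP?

(a) 5-4-2-1 → obeys
(b) 4-3-2 → obeys
(c) 4-3-2-1 → obeys
(d) 5-4-3-2 → obeys
(e) 5-2-1 → obeys
(f) 4-3-2-4 → violates

5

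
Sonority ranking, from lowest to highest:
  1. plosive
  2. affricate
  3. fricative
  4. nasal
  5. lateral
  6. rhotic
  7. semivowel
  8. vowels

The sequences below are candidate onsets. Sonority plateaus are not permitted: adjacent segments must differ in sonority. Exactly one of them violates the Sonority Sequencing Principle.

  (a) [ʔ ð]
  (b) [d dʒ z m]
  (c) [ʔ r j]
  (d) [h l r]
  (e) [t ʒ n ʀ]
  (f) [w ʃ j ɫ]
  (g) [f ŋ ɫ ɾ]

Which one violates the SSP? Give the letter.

f

(a) sonority 1-3: well-formed.
(b) sonority 1-2-3-4: well-formed.
(c) sonority 1-6-7: well-formed.
(d) sonority 3-5-6: well-formed.
(e) sonority 1-3-4-6: well-formed.
(f) sonority 7-3-7-5: ill-formed.
(g) sonority 3-4-5-6: well-formed.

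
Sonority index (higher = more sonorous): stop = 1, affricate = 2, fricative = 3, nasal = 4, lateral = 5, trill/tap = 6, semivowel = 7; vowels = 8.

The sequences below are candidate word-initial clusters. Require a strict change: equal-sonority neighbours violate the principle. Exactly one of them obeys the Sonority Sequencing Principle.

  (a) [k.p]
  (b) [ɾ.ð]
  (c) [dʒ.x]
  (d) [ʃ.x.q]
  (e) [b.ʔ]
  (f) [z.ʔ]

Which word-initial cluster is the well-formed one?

(a) sonority 1-1: ill-formed.
(b) sonority 6-3: ill-formed.
(c) sonority 2-3: well-formed.
(d) sonority 3-3-1: ill-formed.
(e) sonority 1-1: ill-formed.
(f) sonority 3-1: ill-formed.

c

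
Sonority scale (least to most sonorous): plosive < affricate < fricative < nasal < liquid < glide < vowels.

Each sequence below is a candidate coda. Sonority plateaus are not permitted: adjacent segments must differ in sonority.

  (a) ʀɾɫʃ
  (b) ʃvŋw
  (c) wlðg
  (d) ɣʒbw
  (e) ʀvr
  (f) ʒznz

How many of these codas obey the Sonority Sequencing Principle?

(a) 5-5-5-3 → violates
(b) 3-3-4-6 → violates
(c) 6-5-3-1 → obeys
(d) 3-3-1-6 → violates
(e) 5-3-5 → violates
(f) 3-3-4-3 → violates

1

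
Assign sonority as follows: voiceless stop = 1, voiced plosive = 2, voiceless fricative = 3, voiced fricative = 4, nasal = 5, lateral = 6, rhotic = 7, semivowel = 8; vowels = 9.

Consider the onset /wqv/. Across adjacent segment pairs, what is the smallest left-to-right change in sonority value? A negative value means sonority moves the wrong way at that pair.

/w/ — semivowel, sonority 8.
/q/ — voiceless stop, sonority 1.
/v/ — voiced fricative, sonority 4.
/w/→/q/: change -7.
/q/→/v/: change +3.
Minimum = -7.

-7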